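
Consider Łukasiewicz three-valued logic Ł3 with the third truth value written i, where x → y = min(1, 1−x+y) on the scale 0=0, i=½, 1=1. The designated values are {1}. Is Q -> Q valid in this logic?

Every assignment of Q over {1, i, 0} gives a value in {1}.
In particular, with Q=i: Q -> Q = 1.

Yes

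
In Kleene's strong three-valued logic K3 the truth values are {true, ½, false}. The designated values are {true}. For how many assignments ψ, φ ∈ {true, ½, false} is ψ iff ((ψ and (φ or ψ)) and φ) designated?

4

Designated under: (ψ=true, φ=true); (ψ=false, φ=true); (ψ=false, φ=½); (ψ=false, φ=false).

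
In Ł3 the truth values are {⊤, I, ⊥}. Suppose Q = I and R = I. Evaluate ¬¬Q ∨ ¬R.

I

¬Q = ¬I = I
¬¬Q = ¬I = I
¬R = ¬I = I
¬¬Q ∨ ¬R = I ∨ I = I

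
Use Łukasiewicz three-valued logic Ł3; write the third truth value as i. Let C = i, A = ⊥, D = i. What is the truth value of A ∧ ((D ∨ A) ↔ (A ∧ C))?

⊥

D ∨ A = i ∨ ⊥ = i
A ∧ C = ⊥ ∧ i = ⊥
(D ∨ A) ↔ (A ∧ C) = i ↔ ⊥ = i
A ∧ ((D ∨ A) ↔ (A ∧ C)) = ⊥ ∧ i = ⊥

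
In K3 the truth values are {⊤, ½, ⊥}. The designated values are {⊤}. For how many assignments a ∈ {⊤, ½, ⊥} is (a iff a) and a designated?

a=⊤: ⊤ ✓
a=½: ½ ·
a=⊥: ⊥ ·

1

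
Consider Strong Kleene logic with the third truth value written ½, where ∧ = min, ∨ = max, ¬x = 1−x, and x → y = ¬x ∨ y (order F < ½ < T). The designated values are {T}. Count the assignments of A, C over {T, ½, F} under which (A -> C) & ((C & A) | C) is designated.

Designated under: (A=T, C=T); (A=½, C=T); (A=F, C=T).

3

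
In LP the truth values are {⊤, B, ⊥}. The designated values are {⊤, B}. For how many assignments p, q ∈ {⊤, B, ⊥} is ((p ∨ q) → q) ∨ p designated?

Of the 9 assignments, 9 give a value in {⊤, B}.

9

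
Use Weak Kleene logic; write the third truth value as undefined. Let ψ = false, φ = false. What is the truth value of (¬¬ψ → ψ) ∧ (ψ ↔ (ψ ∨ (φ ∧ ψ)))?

true

¬ψ = ¬false = true
¬¬ψ = ¬true = false
¬¬ψ → ψ = false → false = true
φ ∧ ψ = false ∧ false = false
ψ ∨ (φ ∧ ψ) = false ∨ false = false
ψ ↔ (ψ ∨ (φ ∧ ψ)) = false ↔ false = true
(¬¬ψ → ψ) ∧ (ψ ↔ (ψ ∨ (φ ∧ ψ))) = true ∧ true = true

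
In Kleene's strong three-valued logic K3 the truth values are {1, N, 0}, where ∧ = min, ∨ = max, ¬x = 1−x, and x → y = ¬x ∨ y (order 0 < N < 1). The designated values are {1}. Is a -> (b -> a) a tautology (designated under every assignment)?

No

Countermodel: a=N, b=1 gives N, which is not designated.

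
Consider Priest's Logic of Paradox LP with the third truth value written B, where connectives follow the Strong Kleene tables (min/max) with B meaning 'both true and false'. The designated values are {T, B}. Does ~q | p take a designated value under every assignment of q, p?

No

Countermodel: q=T, p=F gives F, which is not designated.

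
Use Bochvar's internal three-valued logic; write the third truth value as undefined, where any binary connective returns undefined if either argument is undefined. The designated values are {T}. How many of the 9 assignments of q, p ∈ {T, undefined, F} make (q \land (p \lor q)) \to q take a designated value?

Designated under: (q=T, p=T); (q=T, p=F); (q=F, p=T); (q=F, p=F).

4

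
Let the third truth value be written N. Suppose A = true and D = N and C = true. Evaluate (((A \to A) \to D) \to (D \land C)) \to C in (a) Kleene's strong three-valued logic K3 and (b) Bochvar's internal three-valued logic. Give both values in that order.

In Kleene's strong three-valued logic K3: A \to A = true \to true = true
(A \to A) \to D = true \to N = N
D \land C = N \land true = N
((A \to A) \to D) \to (D \land C) = N \to N = N
(((A \to A) \to D) \to (D \land C)) \to C = N \to true = true
In Bochvar's internal three-valued logic: A \to A = true \to true = true
(A \to A) \to D = true \to N = N  [any arg is the third value ⇒ result is the third value]
D \land C = N \land true = N
((A \to A) \to D) \to (D \land C) = N \to N = N
(((A \to A) \to D) \to (D \land C)) \to C = N \to true = N
They differ because Kleene's strong three-valued logic K3 and Bochvar's internal three-valued logic treat N differently under the binary connectives.

true; N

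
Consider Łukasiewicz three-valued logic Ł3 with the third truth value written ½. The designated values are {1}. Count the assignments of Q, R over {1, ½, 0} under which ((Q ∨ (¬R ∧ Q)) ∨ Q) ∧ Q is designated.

Designated under: (Q=1, R=1); (Q=1, R=½); (Q=1, R=0).

3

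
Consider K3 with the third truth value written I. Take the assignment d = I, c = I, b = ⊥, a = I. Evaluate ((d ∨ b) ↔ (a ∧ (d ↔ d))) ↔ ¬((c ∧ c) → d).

I

d ∨ b = I ∨ ⊥ = I
d ↔ d = I ↔ I = I
a ∧ (d ↔ d) = I ∧ I = I
(d ∨ b) ↔ (a ∧ (d ↔ d)) = I ↔ I = I
c ∧ c = I ∧ I = I
(c ∧ c) → d = I → I = I  [¬I ∨ I]
¬((c ∧ c) → d) = ¬I = I
((d ∨ b) ↔ (a ∧ (d ↔ d))) ↔ ¬((c ∧ c) → d) = I ↔ I = I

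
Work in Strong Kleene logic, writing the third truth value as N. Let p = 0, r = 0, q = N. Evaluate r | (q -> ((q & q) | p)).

q & q = N & N = N
(q & q) | p = N | 0 = N
q -> ((q & q) | p) = N -> N = N  [~N | N]
r | (q -> ((q & q) | p)) = 0 | N = N

N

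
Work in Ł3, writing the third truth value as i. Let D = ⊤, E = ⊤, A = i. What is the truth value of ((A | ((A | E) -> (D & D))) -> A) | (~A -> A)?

A | E = i | ⊤ = ⊤
D & D = ⊤ & ⊤ = ⊤
(A | E) -> (D & D) = ⊤ -> ⊤ = ⊤
A | ((A | E) -> (D & D)) = i | ⊤ = ⊤
(A | ((A | E) -> (D & D))) -> A = ⊤ -> i = i  [min(1, 1−1+½)]
~A = ~i = i
~A -> A = i -> i = ⊤
((A | ((A | E) -> (D & D))) -> A) | (~A -> A) = i | ⊤ = ⊤

⊤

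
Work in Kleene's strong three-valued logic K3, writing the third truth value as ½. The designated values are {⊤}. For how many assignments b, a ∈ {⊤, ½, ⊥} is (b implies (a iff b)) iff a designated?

Designated under: (b=⊤, a=⊤); (b=⊤, a=⊥); (b=⊥, a=⊤).

3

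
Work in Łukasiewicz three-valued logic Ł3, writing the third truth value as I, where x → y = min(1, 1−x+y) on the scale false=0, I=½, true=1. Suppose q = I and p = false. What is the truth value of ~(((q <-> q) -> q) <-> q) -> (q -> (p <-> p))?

true

q <-> q = I <-> I = true  [1 − |½−½|]
(q <-> q) -> q = true -> I = I
((q <-> q) -> q) <-> q = I <-> I = true
~(((q <-> q) -> q) <-> q) = ~true = false
p <-> p = false <-> false = true
q -> (p <-> p) = I -> true = true
~(((q <-> q) -> q) <-> q) -> (q -> (p <-> p)) = false -> true = true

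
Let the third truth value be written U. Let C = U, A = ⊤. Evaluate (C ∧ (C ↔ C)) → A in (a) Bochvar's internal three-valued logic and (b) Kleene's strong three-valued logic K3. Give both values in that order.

U; ⊤

In Bochvar's internal three-valued logic: C ↔ C = U ↔ U = U
C ∧ (C ↔ C) = U ∧ U = U
(C ∧ (C ↔ C)) → A = U → ⊤ = U  [any arg is the third value ⇒ result is the third value]
In Kleene's strong three-valued logic K3: C ↔ C = U ↔ U = U
C ∧ (C ↔ C) = U ∧ U = U
(C ∧ (C ↔ C)) → A = U → ⊤ = ⊤  [¬U ∨ ⊤]
They differ because Bochvar's internal three-valued logic and Kleene's strong three-valued logic K3 treat U differently under the binary connectives.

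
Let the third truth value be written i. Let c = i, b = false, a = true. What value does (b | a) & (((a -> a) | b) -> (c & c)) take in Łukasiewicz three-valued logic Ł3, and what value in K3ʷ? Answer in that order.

In Łukasiewicz three-valued logic Ł3: b | a = false | true = true
a -> a = true -> true = true
(a -> a) | b = true | false = true
c & c = i & i = i
((a -> a) | b) -> (c & c) = true -> i = i
(b | a) & (((a -> a) | b) -> (c & c)) = true & i = i
In K3ʷ: b | a = false | true = true
a -> a = true -> true = true
(a -> a) | b = true | false = true
c & c = i & i = i
((a -> a) | b) -> (c & c) = true -> i = i
(b | a) & (((a -> a) | b) -> (c & c)) = true & i = i

i; i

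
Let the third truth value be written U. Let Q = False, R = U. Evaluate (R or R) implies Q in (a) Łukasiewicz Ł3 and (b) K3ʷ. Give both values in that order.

In Łukasiewicz Ł3: R or R = U or U = U
(R or R) implies Q = U implies False = U
In K3ʷ: R or R = U or U = U
(R or R) implies Q = U implies False = U

U; U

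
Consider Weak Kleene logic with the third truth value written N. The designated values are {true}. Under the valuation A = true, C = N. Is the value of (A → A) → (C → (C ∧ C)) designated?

A → A = true → true = true
C ∧ C = N ∧ N = N
C → (C ∧ C) = N → N = N
(A → A) → (C → (C ∧ C)) = true → N = N
N ∉ {true}.

No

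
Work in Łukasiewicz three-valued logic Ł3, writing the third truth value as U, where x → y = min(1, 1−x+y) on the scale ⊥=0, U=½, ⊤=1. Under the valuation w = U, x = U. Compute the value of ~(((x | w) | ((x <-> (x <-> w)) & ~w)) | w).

x | w = U | U = U
x <-> w = U <-> U = ⊤  [1 − |½−½|]
x <-> (x <-> w) = U <-> ⊤ = U
~w = ~U = U
(x <-> (x <-> w)) & ~w = U & U = U
(x | w) | ((x <-> (x <-> w)) & ~w) = U | U = U
((x | w) | ((x <-> (x <-> w)) & ~w)) | w = U | U = U
~(((x | w) | ((x <-> (x <-> w)) & ~w)) | w) = ~U = U

U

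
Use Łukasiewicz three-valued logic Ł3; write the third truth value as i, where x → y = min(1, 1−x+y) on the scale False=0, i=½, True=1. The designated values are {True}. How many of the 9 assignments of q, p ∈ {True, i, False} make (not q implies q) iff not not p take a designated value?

Designated under: (q=True, p=True); (q=i, p=True); (q=False, p=False).

3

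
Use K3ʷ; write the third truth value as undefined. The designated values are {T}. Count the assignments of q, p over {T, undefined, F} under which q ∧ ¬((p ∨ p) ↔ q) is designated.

1

Designated under: (q=T, p=F).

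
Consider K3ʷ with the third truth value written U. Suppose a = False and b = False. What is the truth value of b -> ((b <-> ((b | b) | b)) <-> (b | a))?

b | b = False | False = False
(b | b) | b = False | False = False
b <-> ((b | b) | b) = False <-> False = True
b | a = False | False = False
(b <-> ((b | b) | b)) <-> (b | a) = True <-> False = False
b -> ((b <-> ((b | b) | b)) <-> (b | a)) = False -> False = True

True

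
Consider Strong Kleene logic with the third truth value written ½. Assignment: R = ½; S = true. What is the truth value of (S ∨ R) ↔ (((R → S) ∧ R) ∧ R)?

½

S ∨ R = true ∨ ½ = true
R → S = ½ → true = true  [¬½ ∨ true]
(R → S) ∧ R = true ∧ ½ = ½
((R → S) ∧ R) ∧ R = ½ ∧ ½ = ½
(S ∨ R) ↔ (((R → S) ∧ R) ∧ R) = true ↔ ½ = ½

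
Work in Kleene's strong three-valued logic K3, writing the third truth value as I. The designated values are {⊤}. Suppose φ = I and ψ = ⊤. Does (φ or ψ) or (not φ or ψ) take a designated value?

Yes

φ or ψ = I or ⊤ = ⊤
not φ = not I = I
not φ or ψ = I or ⊤ = ⊤
(φ or ψ) or (not φ or ψ) = ⊤ or ⊤ = ⊤
⊤ ∈ {⊤}.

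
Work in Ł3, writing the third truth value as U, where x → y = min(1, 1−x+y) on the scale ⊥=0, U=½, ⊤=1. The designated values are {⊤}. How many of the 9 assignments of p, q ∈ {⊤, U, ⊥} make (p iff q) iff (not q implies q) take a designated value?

Designated under: (p=⊤, q=⊤); (p=⊤, q=⊥); (p=U, q=U).

3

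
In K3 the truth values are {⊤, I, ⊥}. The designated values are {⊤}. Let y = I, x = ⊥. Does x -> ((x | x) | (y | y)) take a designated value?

x | x = ⊥ | ⊥ = ⊥
y | y = I | I = I
(x | x) | (y | y) = ⊥ | I = I
x -> ((x | x) | (y | y)) = ⊥ -> I = ⊤  [~⊥ | I]
⊤ ∈ {⊤}.

Yes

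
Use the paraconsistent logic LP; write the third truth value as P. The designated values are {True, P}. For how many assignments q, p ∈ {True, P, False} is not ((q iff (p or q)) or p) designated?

3

Designated under: (q=P, p=P); (q=P, p=False); (q=False, p=P).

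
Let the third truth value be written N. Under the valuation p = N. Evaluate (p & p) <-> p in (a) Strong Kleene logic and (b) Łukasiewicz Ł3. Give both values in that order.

N; true

In Strong Kleene logic: p & p = N & N = N
(p & p) <-> p = N <-> N = N
In Łukasiewicz Ł3: p & p = N & N = N
(p & p) <-> p = N <-> N = true
They differ because Strong Kleene logic and Łukasiewicz Ł3 treat N differently under implication.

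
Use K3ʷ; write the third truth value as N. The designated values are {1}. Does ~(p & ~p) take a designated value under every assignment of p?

Countermodel: p=N gives N, which is not designated.

No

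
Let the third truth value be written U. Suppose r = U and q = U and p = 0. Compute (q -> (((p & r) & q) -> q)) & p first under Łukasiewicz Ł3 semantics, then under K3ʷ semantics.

In Łukasiewicz Ł3: p & r = 0 & U = 0
(p & r) & q = 0 & U = 0
((p & r) & q) -> q = 0 -> U = 1  [min(1, 1−0+½)]
q -> (((p & r) & q) -> q) = U -> 1 = 1
(q -> (((p & r) & q) -> q)) & p = 1 & 0 = 0
In K3ʷ: p & r = 0 & U = U
(p & r) & q = U & U = U
((p & r) & q) -> q = U -> U = U
q -> (((p & r) & q) -> q) = U -> U = U
(q -> (((p & r) & q) -> q)) & p = U & 0 = U
They differ because Łukasiewicz Ł3 and K3ʷ treat U differently under the binary connectives.

0; U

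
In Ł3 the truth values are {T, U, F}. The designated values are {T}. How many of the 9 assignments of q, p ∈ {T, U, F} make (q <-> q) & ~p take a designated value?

3

Designated under: (q=T, p=F); (q=U, p=F); (q=F, p=F).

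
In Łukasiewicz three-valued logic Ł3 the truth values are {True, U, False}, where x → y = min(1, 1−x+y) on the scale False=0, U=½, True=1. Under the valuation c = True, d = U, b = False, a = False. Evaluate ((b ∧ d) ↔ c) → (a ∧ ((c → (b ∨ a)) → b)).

True

b ∧ d = False ∧ U = False
(b ∧ d) ↔ c = False ↔ True = False
b ∨ a = False ∨ False = False
c → (b ∨ a) = True → False = False
(c → (b ∨ a)) → b = False → False = True
a ∧ ((c → (b ∨ a)) → b) = False ∧ True = False
((b ∧ d) ↔ c) → (a ∧ ((c → (b ∨ a)) → b)) = False → False = True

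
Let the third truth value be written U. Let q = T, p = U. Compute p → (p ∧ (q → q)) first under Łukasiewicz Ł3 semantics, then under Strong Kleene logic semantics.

T; U

In Łukasiewicz Ł3: q → q = T → T = T
p ∧ (q → q) = U ∧ T = U
p → (p ∧ (q → q)) = U → U = T
In Strong Kleene logic: q → q = T → T = T
p ∧ (q → q) = U ∧ T = U
p → (p ∧ (q → q)) = U → U = U
They differ because Łukasiewicz Ł3 and Strong Kleene logic treat U differently under implication.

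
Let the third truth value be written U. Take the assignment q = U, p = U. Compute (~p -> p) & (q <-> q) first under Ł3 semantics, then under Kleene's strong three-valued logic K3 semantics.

In Ł3: ~p = ~U = U
~p -> p = U -> U = True  [min(1, 1−½+½)]
q <-> q = U <-> U = True
(~p -> p) & (q <-> q) = True & True = True
In Kleene's strong three-valued logic K3: ~p = ~U = U
~p -> p = U -> U = U
q <-> q = U <-> U = U
(~p -> p) & (q <-> q) = U & U = U
They differ because Ł3 and Kleene's strong three-valued logic K3 treat U differently under implication.

True; U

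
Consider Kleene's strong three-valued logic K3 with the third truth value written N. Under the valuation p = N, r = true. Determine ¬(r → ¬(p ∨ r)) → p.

p ∨ r = N ∨ true = true
¬(p ∨ r) = ¬true = false
r → ¬(p ∨ r) = true → false = false
¬(r → ¬(p ∨ r)) = ¬false = true
¬(r → ¬(p ∨ r)) → p = true → N = N  [¬true ∨ N]

N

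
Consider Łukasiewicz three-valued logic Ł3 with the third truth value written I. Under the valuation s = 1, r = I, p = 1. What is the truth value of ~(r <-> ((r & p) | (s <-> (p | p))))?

I

r & p = I & 1 = I
p | p = 1 | 1 = 1
s <-> (p | p) = 1 <-> 1 = 1
(r & p) | (s <-> (p | p)) = I | 1 = 1
r <-> ((r & p) | (s <-> (p | p))) = I <-> 1 = I  [1 − |½−1|]
~(r <-> ((r & p) | (s <-> (p | p)))) = ~I = I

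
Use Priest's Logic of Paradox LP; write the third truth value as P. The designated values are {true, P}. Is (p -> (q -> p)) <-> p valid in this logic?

Countermodel: p=false, q=true gives false, which is not designated.

No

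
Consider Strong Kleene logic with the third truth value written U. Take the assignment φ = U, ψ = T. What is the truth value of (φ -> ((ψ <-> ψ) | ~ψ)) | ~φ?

ψ <-> ψ = T <-> T = T
~ψ = ~T = F
(ψ <-> ψ) | ~ψ = T | F = T
φ -> ((ψ <-> ψ) | ~ψ) = U -> T = T
~φ = ~U = U
(φ -> ((ψ <-> ψ) | ~ψ)) | ~φ = T | U = T

T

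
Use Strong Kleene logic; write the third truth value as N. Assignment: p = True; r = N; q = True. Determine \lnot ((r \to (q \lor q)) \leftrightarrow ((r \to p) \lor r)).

q \lor q = True \lor True = True
r \to (q \lor q) = N \to True = True
r \to p = N \to True = True
(r \to p) \lor r = True \lor N = True
(r \to (q \lor q)) \leftrightarrow ((r \to p) \lor r) = True \leftrightarrow True = True
\lnot ((r \to (q \lor q)) \leftrightarrow ((r \to p) \lor r)) = \lnot True = False

False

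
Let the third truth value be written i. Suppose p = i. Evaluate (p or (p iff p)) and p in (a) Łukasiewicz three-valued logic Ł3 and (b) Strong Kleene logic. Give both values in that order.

i; i

In Łukasiewicz three-valued logic Ł3: p iff p = i iff i = True  [1 − |½−½|]
p or (p iff p) = i or True = True
(p or (p iff p)) and p = True and i = i
In Strong Kleene logic: p iff p = i iff i = i
p or (p iff p) = i or i = i
(p or (p iff p)) and p = i and i = i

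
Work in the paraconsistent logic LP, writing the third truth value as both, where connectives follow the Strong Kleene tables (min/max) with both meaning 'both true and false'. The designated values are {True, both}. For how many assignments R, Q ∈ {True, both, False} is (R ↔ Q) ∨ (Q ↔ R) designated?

7

Of the 9 assignments, 7 give a value in {True, both}.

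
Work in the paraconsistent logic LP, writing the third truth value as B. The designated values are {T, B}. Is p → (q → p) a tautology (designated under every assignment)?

Yes

Every assignment of p, q over {T, B, F} gives a value in {T, B}.
In particular, with p=B, q=B: p → (q → p) = B.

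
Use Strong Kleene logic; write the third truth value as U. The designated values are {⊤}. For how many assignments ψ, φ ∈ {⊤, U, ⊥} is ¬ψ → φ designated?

5

Of the 9 assignments, 5 give a value in {⊤}.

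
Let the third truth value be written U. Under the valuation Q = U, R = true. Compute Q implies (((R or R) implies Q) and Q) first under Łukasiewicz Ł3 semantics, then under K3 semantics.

In Łukasiewicz Ł3: R or R = true or true = true
(R or R) implies Q = true implies U = U  [min(1, 1−1+½)]
((R or R) implies Q) and Q = U and U = U
Q implies (((R or R) implies Q) and Q) = U implies U = true
In K3: R or R = true or true = true
(R or R) implies Q = true implies U = U
((R or R) implies Q) and Q = U and U = U
Q implies (((R or R) implies Q) and Q) = U implies U = U
They differ because Łukasiewicz Ł3 and K3 treat U differently under implication.

true; U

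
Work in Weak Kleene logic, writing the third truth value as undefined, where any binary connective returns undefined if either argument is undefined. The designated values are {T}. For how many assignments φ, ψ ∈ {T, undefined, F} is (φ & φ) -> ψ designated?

Designated under: (φ=T, ψ=T); (φ=F, ψ=T); (φ=F, ψ=F).

3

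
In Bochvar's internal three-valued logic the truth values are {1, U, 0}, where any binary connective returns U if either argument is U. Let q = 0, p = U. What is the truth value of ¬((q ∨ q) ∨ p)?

U

q ∨ q = 0 ∨ 0 = 0
(q ∨ q) ∨ p = 0 ∨ U = U
¬((q ∨ q) ∨ p) = ¬U = U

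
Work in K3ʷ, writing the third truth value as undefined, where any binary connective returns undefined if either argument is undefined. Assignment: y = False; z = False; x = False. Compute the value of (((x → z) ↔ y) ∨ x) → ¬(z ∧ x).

True

x → z = False → False = True
(x → z) ↔ y = True ↔ False = False
((x → z) ↔ y) ∨ x = False ∨ False = False
z ∧ x = False ∧ False = False
¬(z ∧ x) = ¬False = True
(((x → z) ↔ y) ∨ x) → ¬(z ∧ x) = False → True = True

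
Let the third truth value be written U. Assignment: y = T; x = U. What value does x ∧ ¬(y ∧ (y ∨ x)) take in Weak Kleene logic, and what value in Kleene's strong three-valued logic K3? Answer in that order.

U; F

In Weak Kleene logic: y ∨ x = T ∨ U = U
y ∧ (y ∨ x) = T ∧ U = U
¬(y ∧ (y ∨ x)) = ¬U = U
x ∧ ¬(y ∧ (y ∨ x)) = U ∧ U = U
In Kleene's strong three-valued logic K3: y ∨ x = T ∨ U = T
y ∧ (y ∨ x) = T ∧ T = T
¬(y ∧ (y ∨ x)) = ¬T = F
x ∧ ¬(y ∧ (y ∨ x)) = U ∧ F = F
They differ because Weak Kleene logic and Kleene's strong three-valued logic K3 treat U differently under the binary connectives.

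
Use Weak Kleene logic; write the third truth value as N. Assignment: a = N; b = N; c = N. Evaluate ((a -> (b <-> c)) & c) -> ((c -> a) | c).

N

b <-> c = N <-> N = N
a -> (b <-> c) = N -> N = N  [any arg is the third value ⇒ result is the third value]
(a -> (b <-> c)) & c = N & N = N
c -> a = N -> N = N
(c -> a) | c = N | N = N
((a -> (b <-> c)) & c) -> ((c -> a) | c) = N -> N = N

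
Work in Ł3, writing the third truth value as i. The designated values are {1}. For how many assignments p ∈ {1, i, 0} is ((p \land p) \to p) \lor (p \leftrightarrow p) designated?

3

p=1: 1 ✓
p=i: 1 ✓
p=0: 1 ✓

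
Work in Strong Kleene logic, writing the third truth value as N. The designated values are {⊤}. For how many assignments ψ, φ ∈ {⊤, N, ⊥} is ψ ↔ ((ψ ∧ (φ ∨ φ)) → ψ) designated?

Designated under: (ψ=⊤, φ=⊤); (ψ=⊤, φ=N); (ψ=⊤, φ=⊥).

3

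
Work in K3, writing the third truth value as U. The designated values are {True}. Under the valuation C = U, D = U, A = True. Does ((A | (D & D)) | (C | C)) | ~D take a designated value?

D & D = U & U = U
A | (D & D) = True | U = True
C | C = U | U = U
(A | (D & D)) | (C | C) = True | U = True
~D = ~U = U
((A | (D & D)) | (C | C)) | ~D = True | U = True
True ∈ {True}.

Yes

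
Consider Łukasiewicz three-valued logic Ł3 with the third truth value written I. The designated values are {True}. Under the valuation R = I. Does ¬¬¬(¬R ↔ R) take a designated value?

No

¬R = ¬I = I
¬R ↔ R = I ↔ I = True
¬(¬R ↔ R) = ¬True = False
¬¬(¬R ↔ R) = ¬False = True
¬¬¬(¬R ↔ R) = ¬True = False
False ∉ {True}.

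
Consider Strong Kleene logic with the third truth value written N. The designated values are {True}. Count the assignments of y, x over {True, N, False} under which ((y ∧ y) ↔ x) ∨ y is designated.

4

Designated under: (y=True, x=True); (y=True, x=N); (y=True, x=False); (y=False, x=False).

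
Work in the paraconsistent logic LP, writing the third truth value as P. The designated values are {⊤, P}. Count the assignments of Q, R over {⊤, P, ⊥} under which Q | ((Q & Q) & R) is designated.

6

Of the 9 assignments, 6 give a value in {⊤, P}.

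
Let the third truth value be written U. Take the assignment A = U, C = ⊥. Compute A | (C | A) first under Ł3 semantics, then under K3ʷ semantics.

U; U

In Ł3: C | A = ⊥ | U = U
A | (C | A) = U | U = U
In K3ʷ: C | A = ⊥ | U = U
A | (C | A) = U | U = U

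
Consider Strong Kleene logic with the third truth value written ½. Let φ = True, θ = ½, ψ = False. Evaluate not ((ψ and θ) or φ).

False

ψ and θ = False and ½ = False
(ψ and θ) or φ = False or True = True
not ((ψ and θ) or φ) = not True = False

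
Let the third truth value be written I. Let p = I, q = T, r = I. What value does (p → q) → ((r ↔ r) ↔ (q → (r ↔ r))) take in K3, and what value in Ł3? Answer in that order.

I; T

In K3: p → q = I → T = T  [¬I ∨ T]
r ↔ r = I ↔ I = I
r ↔ r = I ↔ I = I
q → (r ↔ r) = T → I = I
(r ↔ r) ↔ (q → (r ↔ r)) = I ↔ I = I
(p → q) → ((r ↔ r) ↔ (q → (r ↔ r))) = T → I = I
In Ł3: p → q = I → T = T  [min(1, 1−½+1)]
r ↔ r = I ↔ I = T
r ↔ r = I ↔ I = T
q → (r ↔ r) = T → T = T
(r ↔ r) ↔ (q → (r ↔ r)) = T ↔ T = T
(p → q) → ((r ↔ r) ↔ (q → (r ↔ r))) = T → T = T
They differ because K3 and Ł3 treat I differently under implication.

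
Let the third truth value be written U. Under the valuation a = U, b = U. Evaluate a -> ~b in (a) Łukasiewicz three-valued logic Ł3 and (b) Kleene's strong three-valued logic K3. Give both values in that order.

⊤; U

In Łukasiewicz three-valued logic Ł3: ~b = ~U = U
a -> ~b = U -> U = ⊤
In Kleene's strong three-valued logic K3: ~b = ~U = U
a -> ~b = U -> U = U  [~U | U]
They differ because Łukasiewicz three-valued logic Ł3 and Kleene's strong three-valued logic K3 treat U differently under implication.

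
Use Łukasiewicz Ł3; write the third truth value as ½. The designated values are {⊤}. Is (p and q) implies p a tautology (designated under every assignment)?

Every assignment of p, q over {⊤, ½, ⊥} gives a value in {⊤}.
In particular, with p=½, q=½: (p and q) implies p = ⊤.

Yes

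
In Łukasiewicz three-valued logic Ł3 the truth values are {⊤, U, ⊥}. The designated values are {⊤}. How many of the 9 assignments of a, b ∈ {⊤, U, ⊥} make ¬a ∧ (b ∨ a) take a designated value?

1

Designated under: (a=⊥, b=⊤).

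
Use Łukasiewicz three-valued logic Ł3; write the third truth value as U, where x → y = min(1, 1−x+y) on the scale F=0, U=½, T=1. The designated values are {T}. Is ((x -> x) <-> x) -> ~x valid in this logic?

No

Countermodel: x=T gives F, which is not designated.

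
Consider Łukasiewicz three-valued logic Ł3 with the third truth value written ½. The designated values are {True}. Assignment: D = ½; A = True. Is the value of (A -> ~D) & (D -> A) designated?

~D = ~½ = ½
A -> ~D = True -> ½ = ½  [min(1, 1−1+½)]
D -> A = ½ -> True = True
(A -> ~D) & (D -> A) = ½ & True = ½
½ ∉ {True}.

No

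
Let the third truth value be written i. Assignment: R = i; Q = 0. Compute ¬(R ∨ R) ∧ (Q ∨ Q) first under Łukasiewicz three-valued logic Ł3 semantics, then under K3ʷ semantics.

In Łukasiewicz three-valued logic Ł3: R ∨ R = i ∨ i = i
¬(R ∨ R) = ¬i = i
Q ∨ Q = 0 ∨ 0 = 0
¬(R ∨ R) ∧ (Q ∨ Q) = i ∧ 0 = 0
In K3ʷ: R ∨ R = i ∨ i = i
¬(R ∨ R) = ¬i = i
Q ∨ Q = 0 ∨ 0 = 0
¬(R ∨ R) ∧ (Q ∨ Q) = i ∧ 0 = i
They differ because Łukasiewicz three-valued logic Ł3 and K3ʷ treat i differently under the binary connectives.

0; i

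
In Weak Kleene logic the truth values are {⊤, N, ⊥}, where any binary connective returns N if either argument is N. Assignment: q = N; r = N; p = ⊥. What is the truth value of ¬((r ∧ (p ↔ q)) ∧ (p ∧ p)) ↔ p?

N

p ↔ q = ⊥ ↔ N = N
r ∧ (p ↔ q) = N ∧ N = N
p ∧ p = ⊥ ∧ ⊥ = ⊥
(r ∧ (p ↔ q)) ∧ (p ∧ p) = N ∧ ⊥ = N
¬((r ∧ (p ↔ q)) ∧ (p ∧ p)) = ¬N = N
¬((r ∧ (p ↔ q)) ∧ (p ∧ p)) ↔ p = N ↔ ⊥ = N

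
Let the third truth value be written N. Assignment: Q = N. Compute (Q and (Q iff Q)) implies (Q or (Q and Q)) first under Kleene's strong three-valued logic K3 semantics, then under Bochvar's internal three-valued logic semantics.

N; N

In Kleene's strong three-valued logic K3: Q iff Q = N iff N = N
Q and (Q iff Q) = N and N = N
Q and Q = N and N = N
Q or (Q and Q) = N or N = N
(Q and (Q iff Q)) implies (Q or (Q and Q)) = N implies N = N  [not N or N]
In Bochvar's internal three-valued logic: Q iff Q = N iff N = N
Q and (Q iff Q) = N and N = N
Q and Q = N and N = N
Q or (Q and Q) = N or N = N
(Q and (Q iff Q)) implies (Q or (Q and Q)) = N implies N = N  [any arg is the third value ⇒ result is the third value]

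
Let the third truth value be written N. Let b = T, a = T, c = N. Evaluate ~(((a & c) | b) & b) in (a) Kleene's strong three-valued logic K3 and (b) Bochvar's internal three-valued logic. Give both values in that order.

F; N

In Kleene's strong three-valued logic K3: a & c = T & N = N
(a & c) | b = N | T = T
((a & c) | b) & b = T & T = T
~(((a & c) | b) & b) = ~T = F
In Bochvar's internal three-valued logic: a & c = T & N = N
(a & c) | b = N | T = N
((a & c) | b) & b = N & T = N
~(((a & c) | b) & b) = ~N = N
They differ because Kleene's strong three-valued logic K3 and Bochvar's internal three-valued logic treat N differently under the binary connectives.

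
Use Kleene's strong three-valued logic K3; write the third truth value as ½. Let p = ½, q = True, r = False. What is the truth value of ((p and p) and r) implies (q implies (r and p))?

p and p = ½ and ½ = ½
(p and p) and r = ½ and False = False
r and p = False and ½ = False
q implies (r and p) = True implies False = False
((p and p) and r) implies (q implies (r and p)) = False implies False = True

True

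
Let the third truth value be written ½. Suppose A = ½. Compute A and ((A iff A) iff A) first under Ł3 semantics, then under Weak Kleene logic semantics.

In Ł3: A iff A = ½ iff ½ = T  [1 − |½−½|]
(A iff A) iff A = T iff ½ = ½
A and ((A iff A) iff A) = ½ and ½ = ½
In Weak Kleene logic: A iff A = ½ iff ½ = ½
(A iff A) iff A = ½ iff ½ = ½
A and ((A iff A) iff A) = ½ and ½ = ½

½; ½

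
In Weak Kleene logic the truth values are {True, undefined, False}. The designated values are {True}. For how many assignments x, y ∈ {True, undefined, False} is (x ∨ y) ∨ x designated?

3

Designated under: (x=True, y=True); (x=True, y=False); (x=False, y=True).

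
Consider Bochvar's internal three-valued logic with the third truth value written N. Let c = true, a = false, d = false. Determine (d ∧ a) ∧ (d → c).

false

d ∧ a = false ∧ false = false
d → c = false → true = true
(d ∧ a) ∧ (d → c) = false ∧ true = false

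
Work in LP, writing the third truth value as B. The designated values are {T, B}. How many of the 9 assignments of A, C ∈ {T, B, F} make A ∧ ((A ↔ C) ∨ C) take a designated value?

Of the 9 assignments, 5 give a value in {T, B}.

5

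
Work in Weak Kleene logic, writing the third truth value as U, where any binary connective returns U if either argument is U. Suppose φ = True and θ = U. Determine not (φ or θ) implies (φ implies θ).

U

φ or θ = True or U = U
not (φ or θ) = not U = U
φ implies θ = True implies U = U  [any arg is the third value ⇒ result is the third value]
not (φ or θ) implies (φ implies θ) = U implies U = U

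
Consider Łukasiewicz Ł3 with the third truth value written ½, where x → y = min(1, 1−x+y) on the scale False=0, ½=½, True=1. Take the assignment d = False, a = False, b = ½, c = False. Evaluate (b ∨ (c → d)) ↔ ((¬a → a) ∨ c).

c → d = False → False = True
b ∨ (c → d) = ½ ∨ True = True
¬a = ¬False = True
¬a → a = True → False = False
(¬a → a) ∨ c = False ∨ False = False
(b ∨ (c → d)) ↔ ((¬a → a) ∨ c) = True ↔ False = False

False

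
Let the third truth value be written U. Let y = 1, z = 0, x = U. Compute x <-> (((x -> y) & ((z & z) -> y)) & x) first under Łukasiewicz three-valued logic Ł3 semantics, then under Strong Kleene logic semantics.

In Łukasiewicz three-valued logic Ł3: x -> y = U -> 1 = 1  [min(1, 1−½+1)]
z & z = 0 & 0 = 0
(z & z) -> y = 0 -> 1 = 1
(x -> y) & ((z & z) -> y) = 1 & 1 = 1
((x -> y) & ((z & z) -> y)) & x = 1 & U = U
x <-> (((x -> y) & ((z & z) -> y)) & x) = U <-> U = 1
In Strong Kleene logic: x -> y = U -> 1 = 1
z & z = 0 & 0 = 0
(z & z) -> y = 0 -> 1 = 1
(x -> y) & ((z & z) -> y) = 1 & 1 = 1
((x -> y) & ((z & z) -> y)) & x = 1 & U = U
x <-> (((x -> y) & ((z & z) -> y)) & x) = U <-> U = U
They differ because Łukasiewicz three-valued logic Ł3 and Strong Kleene logic treat U differently under implication.

1; U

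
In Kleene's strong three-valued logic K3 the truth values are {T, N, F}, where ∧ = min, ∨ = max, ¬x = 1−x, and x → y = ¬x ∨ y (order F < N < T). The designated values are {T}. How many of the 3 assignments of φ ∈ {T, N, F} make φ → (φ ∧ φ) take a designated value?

φ=T: T ✓
φ=N: N ·
φ=F: T ✓

2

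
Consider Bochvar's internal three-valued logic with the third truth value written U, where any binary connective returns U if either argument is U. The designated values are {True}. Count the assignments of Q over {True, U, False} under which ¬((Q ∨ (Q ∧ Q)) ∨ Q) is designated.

Q=True: False ·
Q=U: U ·
Q=False: True ✓

1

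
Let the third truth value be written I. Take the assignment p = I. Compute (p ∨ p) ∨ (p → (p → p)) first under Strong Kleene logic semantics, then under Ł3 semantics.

I; 1

In Strong Kleene logic: p ∨ p = I ∨ I = I
p → p = I → I = I
p → (p → p) = I → I = I
(p ∨ p) ∨ (p → (p → p)) = I ∨ I = I
In Ł3: p ∨ p = I ∨ I = I
p → p = I → I = 1
p → (p → p) = I → 1 = 1
(p ∨ p) ∨ (p → (p → p)) = I ∨ 1 = 1
They differ because Strong Kleene logic and Ł3 treat I differently under implication.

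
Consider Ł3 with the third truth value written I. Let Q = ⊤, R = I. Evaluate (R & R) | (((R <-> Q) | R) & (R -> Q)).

I

R & R = I & I = I
R <-> Q = I <-> ⊤ = I  [1 − |½−1|]
(R <-> Q) | R = I | I = I
R -> Q = I -> ⊤ = ⊤
((R <-> Q) | R) & (R -> Q) = I & ⊤ = I
(R & R) | (((R <-> Q) | R) & (R -> Q)) = I | I = I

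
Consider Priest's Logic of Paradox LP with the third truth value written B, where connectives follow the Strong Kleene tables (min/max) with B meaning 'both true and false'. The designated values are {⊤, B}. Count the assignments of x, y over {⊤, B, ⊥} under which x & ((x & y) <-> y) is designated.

6

Of the 9 assignments, 6 give a value in {⊤, B}.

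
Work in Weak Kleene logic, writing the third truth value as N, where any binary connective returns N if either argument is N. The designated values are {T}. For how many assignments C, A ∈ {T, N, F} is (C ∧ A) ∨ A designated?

2

Designated under: (C=T, A=T); (C=F, A=T).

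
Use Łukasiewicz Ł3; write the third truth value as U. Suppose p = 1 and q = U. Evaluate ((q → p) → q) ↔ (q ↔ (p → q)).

U

q → p = U → 1 = 1  [min(1, 1−½+1)]
(q → p) → q = 1 → U = U
p → q = 1 → U = U
q ↔ (p → q) = U ↔ U = 1
((q → p) → q) ↔ (q ↔ (p → q)) = U ↔ 1 = U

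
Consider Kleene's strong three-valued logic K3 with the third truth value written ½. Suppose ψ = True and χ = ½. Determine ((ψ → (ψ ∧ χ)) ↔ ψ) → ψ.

True

ψ ∧ χ = True ∧ ½ = ½
ψ → (ψ ∧ χ) = True → ½ = ½  [¬True ∨ ½]
(ψ → (ψ ∧ χ)) ↔ ψ = ½ ↔ True = ½
((ψ → (ψ ∧ χ)) ↔ ψ) → ψ = ½ → True = True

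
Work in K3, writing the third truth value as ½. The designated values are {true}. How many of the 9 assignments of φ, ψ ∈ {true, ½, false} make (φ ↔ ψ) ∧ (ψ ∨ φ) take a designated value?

Designated under: (φ=true, ψ=true).

1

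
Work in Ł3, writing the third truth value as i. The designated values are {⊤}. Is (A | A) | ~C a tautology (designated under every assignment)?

Countermodel: A=i, C=⊤ gives i, which is not designated.

No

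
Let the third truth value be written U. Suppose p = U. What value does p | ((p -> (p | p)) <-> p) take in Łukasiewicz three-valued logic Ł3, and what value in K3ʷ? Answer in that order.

In Łukasiewicz three-valued logic Ł3: p | p = U | U = U
p -> (p | p) = U -> U = True  [min(1, 1−½+½)]
(p -> (p | p)) <-> p = True <-> U = U
p | ((p -> (p | p)) <-> p) = U | U = U
In K3ʷ: p | p = U | U = U
p -> (p | p) = U -> U = U  [any arg is the third value ⇒ result is the third value]
(p -> (p | p)) <-> p = U <-> U = U
p | ((p -> (p | p)) <-> p) = U | U = U

U; U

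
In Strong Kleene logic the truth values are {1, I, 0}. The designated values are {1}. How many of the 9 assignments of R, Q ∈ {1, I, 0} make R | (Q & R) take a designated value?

Designated under: (R=1, Q=1); (R=1, Q=I); (R=1, Q=0).

3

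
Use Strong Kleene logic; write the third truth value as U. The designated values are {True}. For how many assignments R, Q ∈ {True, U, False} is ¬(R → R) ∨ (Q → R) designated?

Of the 9 assignments, 5 give a value in {True}.

5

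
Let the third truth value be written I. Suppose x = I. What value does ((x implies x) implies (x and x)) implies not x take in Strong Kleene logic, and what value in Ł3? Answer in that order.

In Strong Kleene logic: x implies x = I implies I = I
x and x = I and I = I
(x implies x) implies (x and x) = I implies I = I
not x = not I = I
((x implies x) implies (x and x)) implies not x = I implies I = I
In Ł3: x implies x = I implies I = True
x and x = I and I = I
(x implies x) implies (x and x) = True implies I = I
not x = not I = I
((x implies x) implies (x and x)) implies not x = I implies I = True
They differ because Strong Kleene logic and Ł3 treat I differently under implication.

I; True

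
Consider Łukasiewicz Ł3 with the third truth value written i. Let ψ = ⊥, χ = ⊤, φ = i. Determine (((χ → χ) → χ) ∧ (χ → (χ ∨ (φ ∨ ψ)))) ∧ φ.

χ → χ = ⊤ → ⊤ = ⊤
(χ → χ) → χ = ⊤ → ⊤ = ⊤
φ ∨ ψ = i ∨ ⊥ = i
χ ∨ (φ ∨ ψ) = ⊤ ∨ i = ⊤
χ → (χ ∨ (φ ∨ ψ)) = ⊤ → ⊤ = ⊤
((χ → χ) → χ) ∧ (χ → (χ ∨ (φ ∨ ψ))) = ⊤ ∧ ⊤ = ⊤
(((χ → χ) → χ) ∧ (χ → (χ ∨ (φ ∨ ψ)))) ∧ φ = ⊤ ∧ i = i

i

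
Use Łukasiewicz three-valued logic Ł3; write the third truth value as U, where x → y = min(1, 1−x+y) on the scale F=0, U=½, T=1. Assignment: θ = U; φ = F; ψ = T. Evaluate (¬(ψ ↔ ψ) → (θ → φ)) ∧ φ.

ψ ↔ ψ = T ↔ T = T
¬(ψ ↔ ψ) = ¬T = F
θ → φ = U → F = U  [min(1, 1−½+0)]
¬(ψ ↔ ψ) → (θ → φ) = F → U = T
(¬(ψ ↔ ψ) → (θ → φ)) ∧ φ = T ∧ F = F

F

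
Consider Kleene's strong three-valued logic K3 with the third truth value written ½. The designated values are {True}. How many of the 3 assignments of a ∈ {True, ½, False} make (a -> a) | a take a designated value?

a=True: True ✓
a=½: ½ ·
a=False: True ✓

2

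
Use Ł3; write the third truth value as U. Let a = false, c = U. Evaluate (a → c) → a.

a → c = false → U = true
(a → c) → a = true → false = false

false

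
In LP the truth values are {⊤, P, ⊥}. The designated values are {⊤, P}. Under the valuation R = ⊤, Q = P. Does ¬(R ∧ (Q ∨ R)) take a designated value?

Q ∨ R = P ∨ ⊤ = ⊤
R ∧ (Q ∨ R) = ⊤ ∧ ⊤ = ⊤
¬(R ∧ (Q ∨ R)) = ¬⊤ = ⊥
⊥ ∉ {⊤, P}.

No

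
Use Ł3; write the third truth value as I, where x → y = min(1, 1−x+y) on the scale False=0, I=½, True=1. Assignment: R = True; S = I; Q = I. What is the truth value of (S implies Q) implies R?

True

S implies Q = I implies I = True
(S implies Q) implies R = True implies True = True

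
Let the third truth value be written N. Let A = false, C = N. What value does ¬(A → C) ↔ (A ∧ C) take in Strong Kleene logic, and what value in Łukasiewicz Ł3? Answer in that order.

true; true

In Strong Kleene logic: A → C = false → N = true
¬(A → C) = ¬true = false
A ∧ C = false ∧ N = false
¬(A → C) ↔ (A ∧ C) = false ↔ false = true
In Łukasiewicz Ł3: A → C = false → N = true
¬(A → C) = ¬true = false
A ∧ C = false ∧ N = false
¬(A → C) ↔ (A ∧ C) = false ↔ false = true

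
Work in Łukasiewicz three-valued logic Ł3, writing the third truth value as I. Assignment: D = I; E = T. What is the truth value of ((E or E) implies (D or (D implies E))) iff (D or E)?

E or E = T or T = T
D implies E = I implies T = T  [min(1, 1−½+1)]
D or (D implies E) = I or T = T
(E or E) implies (D or (D implies E)) = T implies T = T
D or E = I or T = T
((E or E) implies (D or (D implies E))) iff (D or E) = T iff T = T

T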